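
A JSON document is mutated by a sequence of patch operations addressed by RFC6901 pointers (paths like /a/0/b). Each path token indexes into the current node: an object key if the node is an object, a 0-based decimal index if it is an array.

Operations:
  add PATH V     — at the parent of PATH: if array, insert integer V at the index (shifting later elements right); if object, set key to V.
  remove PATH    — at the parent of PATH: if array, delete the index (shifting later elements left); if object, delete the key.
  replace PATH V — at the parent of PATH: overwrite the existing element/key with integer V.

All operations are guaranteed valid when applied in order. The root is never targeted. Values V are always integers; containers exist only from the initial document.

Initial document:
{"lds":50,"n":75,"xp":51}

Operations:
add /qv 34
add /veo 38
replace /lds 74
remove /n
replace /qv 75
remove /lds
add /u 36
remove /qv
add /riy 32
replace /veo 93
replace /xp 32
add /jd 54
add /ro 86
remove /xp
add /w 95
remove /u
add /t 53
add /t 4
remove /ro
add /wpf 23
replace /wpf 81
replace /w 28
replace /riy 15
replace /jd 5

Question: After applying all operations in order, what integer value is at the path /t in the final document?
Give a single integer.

Answer: 4

Derivation:
After op 1 (add /qv 34): {"lds":50,"n":75,"qv":34,"xp":51}
After op 2 (add /veo 38): {"lds":50,"n":75,"qv":34,"veo":38,"xp":51}
After op 3 (replace /lds 74): {"lds":74,"n":75,"qv":34,"veo":38,"xp":51}
After op 4 (remove /n): {"lds":74,"qv":34,"veo":38,"xp":51}
After op 5 (replace /qv 75): {"lds":74,"qv":75,"veo":38,"xp":51}
After op 6 (remove /lds): {"qv":75,"veo":38,"xp":51}
After op 7 (add /u 36): {"qv":75,"u":36,"veo":38,"xp":51}
After op 8 (remove /qv): {"u":36,"veo":38,"xp":51}
After op 9 (add /riy 32): {"riy":32,"u":36,"veo":38,"xp":51}
After op 10 (replace /veo 93): {"riy":32,"u":36,"veo":93,"xp":51}
After op 11 (replace /xp 32): {"riy":32,"u":36,"veo":93,"xp":32}
After op 12 (add /jd 54): {"jd":54,"riy":32,"u":36,"veo":93,"xp":32}
After op 13 (add /ro 86): {"jd":54,"riy":32,"ro":86,"u":36,"veo":93,"xp":32}
After op 14 (remove /xp): {"jd":54,"riy":32,"ro":86,"u":36,"veo":93}
After op 15 (add /w 95): {"jd":54,"riy":32,"ro":86,"u":36,"veo":93,"w":95}
After op 16 (remove /u): {"jd":54,"riy":32,"ro":86,"veo":93,"w":95}
After op 17 (add /t 53): {"jd":54,"riy":32,"ro":86,"t":53,"veo":93,"w":95}
After op 18 (add /t 4): {"jd":54,"riy":32,"ro":86,"t":4,"veo":93,"w":95}
After op 19 (remove /ro): {"jd":54,"riy":32,"t":4,"veo":93,"w":95}
After op 20 (add /wpf 23): {"jd":54,"riy":32,"t":4,"veo":93,"w":95,"wpf":23}
After op 21 (replace /wpf 81): {"jd":54,"riy":32,"t":4,"veo":93,"w":95,"wpf":81}
After op 22 (replace /w 28): {"jd":54,"riy":32,"t":4,"veo":93,"w":28,"wpf":81}
After op 23 (replace /riy 15): {"jd":54,"riy":15,"t":4,"veo":93,"w":28,"wpf":81}
After op 24 (replace /jd 5): {"jd":5,"riy":15,"t":4,"veo":93,"w":28,"wpf":81}
Value at /t: 4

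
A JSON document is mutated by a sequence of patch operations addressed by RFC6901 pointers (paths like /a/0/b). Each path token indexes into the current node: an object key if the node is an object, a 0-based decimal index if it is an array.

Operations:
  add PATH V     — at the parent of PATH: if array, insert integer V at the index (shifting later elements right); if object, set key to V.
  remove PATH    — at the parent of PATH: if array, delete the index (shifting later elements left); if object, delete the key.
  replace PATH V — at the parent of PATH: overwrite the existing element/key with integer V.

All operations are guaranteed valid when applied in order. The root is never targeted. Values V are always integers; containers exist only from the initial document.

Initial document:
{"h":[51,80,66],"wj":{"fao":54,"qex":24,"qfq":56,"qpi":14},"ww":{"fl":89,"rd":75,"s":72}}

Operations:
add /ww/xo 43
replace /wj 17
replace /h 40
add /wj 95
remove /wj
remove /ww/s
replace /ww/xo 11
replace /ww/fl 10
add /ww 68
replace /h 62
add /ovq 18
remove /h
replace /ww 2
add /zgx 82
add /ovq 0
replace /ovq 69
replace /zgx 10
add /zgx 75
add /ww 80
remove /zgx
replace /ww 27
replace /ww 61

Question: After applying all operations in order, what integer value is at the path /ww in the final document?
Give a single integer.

Answer: 61

Derivation:
After op 1 (add /ww/xo 43): {"h":[51,80,66],"wj":{"fao":54,"qex":24,"qfq":56,"qpi":14},"ww":{"fl":89,"rd":75,"s":72,"xo":43}}
After op 2 (replace /wj 17): {"h":[51,80,66],"wj":17,"ww":{"fl":89,"rd":75,"s":72,"xo":43}}
After op 3 (replace /h 40): {"h":40,"wj":17,"ww":{"fl":89,"rd":75,"s":72,"xo":43}}
After op 4 (add /wj 95): {"h":40,"wj":95,"ww":{"fl":89,"rd":75,"s":72,"xo":43}}
After op 5 (remove /wj): {"h":40,"ww":{"fl":89,"rd":75,"s":72,"xo":43}}
After op 6 (remove /ww/s): {"h":40,"ww":{"fl":89,"rd":75,"xo":43}}
After op 7 (replace /ww/xo 11): {"h":40,"ww":{"fl":89,"rd":75,"xo":11}}
After op 8 (replace /ww/fl 10): {"h":40,"ww":{"fl":10,"rd":75,"xo":11}}
After op 9 (add /ww 68): {"h":40,"ww":68}
After op 10 (replace /h 62): {"h":62,"ww":68}
After op 11 (add /ovq 18): {"h":62,"ovq":18,"ww":68}
After op 12 (remove /h): {"ovq":18,"ww":68}
After op 13 (replace /ww 2): {"ovq":18,"ww":2}
After op 14 (add /zgx 82): {"ovq":18,"ww":2,"zgx":82}
After op 15 (add /ovq 0): {"ovq":0,"ww":2,"zgx":82}
After op 16 (replace /ovq 69): {"ovq":69,"ww":2,"zgx":82}
After op 17 (replace /zgx 10): {"ovq":69,"ww":2,"zgx":10}
After op 18 (add /zgx 75): {"ovq":69,"ww":2,"zgx":75}
After op 19 (add /ww 80): {"ovq":69,"ww":80,"zgx":75}
After op 20 (remove /zgx): {"ovq":69,"ww":80}
After op 21 (replace /ww 27): {"ovq":69,"ww":27}
After op 22 (replace /ww 61): {"ovq":69,"ww":61}
Value at /ww: 61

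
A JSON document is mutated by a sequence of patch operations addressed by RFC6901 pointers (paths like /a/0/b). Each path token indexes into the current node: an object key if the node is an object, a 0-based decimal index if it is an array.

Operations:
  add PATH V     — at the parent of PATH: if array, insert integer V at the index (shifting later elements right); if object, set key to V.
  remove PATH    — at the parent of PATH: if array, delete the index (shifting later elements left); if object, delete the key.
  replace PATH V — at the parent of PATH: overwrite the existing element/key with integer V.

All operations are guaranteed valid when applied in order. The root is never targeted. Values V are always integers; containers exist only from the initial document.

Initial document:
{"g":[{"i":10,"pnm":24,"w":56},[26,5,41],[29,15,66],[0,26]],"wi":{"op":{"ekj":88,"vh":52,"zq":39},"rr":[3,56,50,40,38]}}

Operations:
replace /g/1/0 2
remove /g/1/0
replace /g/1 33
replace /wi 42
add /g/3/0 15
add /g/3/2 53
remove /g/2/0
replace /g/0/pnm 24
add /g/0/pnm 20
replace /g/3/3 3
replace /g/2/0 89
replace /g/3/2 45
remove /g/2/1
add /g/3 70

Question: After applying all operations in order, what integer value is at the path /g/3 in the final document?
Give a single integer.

Answer: 70

Derivation:
After op 1 (replace /g/1/0 2): {"g":[{"i":10,"pnm":24,"w":56},[2,5,41],[29,15,66],[0,26]],"wi":{"op":{"ekj":88,"vh":52,"zq":39},"rr":[3,56,50,40,38]}}
After op 2 (remove /g/1/0): {"g":[{"i":10,"pnm":24,"w":56},[5,41],[29,15,66],[0,26]],"wi":{"op":{"ekj":88,"vh":52,"zq":39},"rr":[3,56,50,40,38]}}
After op 3 (replace /g/1 33): {"g":[{"i":10,"pnm":24,"w":56},33,[29,15,66],[0,26]],"wi":{"op":{"ekj":88,"vh":52,"zq":39},"rr":[3,56,50,40,38]}}
After op 4 (replace /wi 42): {"g":[{"i":10,"pnm":24,"w":56},33,[29,15,66],[0,26]],"wi":42}
After op 5 (add /g/3/0 15): {"g":[{"i":10,"pnm":24,"w":56},33,[29,15,66],[15,0,26]],"wi":42}
After op 6 (add /g/3/2 53): {"g":[{"i":10,"pnm":24,"w":56},33,[29,15,66],[15,0,53,26]],"wi":42}
After op 7 (remove /g/2/0): {"g":[{"i":10,"pnm":24,"w":56},33,[15,66],[15,0,53,26]],"wi":42}
After op 8 (replace /g/0/pnm 24): {"g":[{"i":10,"pnm":24,"w":56},33,[15,66],[15,0,53,26]],"wi":42}
After op 9 (add /g/0/pnm 20): {"g":[{"i":10,"pnm":20,"w":56},33,[15,66],[15,0,53,26]],"wi":42}
After op 10 (replace /g/3/3 3): {"g":[{"i":10,"pnm":20,"w":56},33,[15,66],[15,0,53,3]],"wi":42}
After op 11 (replace /g/2/0 89): {"g":[{"i":10,"pnm":20,"w":56},33,[89,66],[15,0,53,3]],"wi":42}
After op 12 (replace /g/3/2 45): {"g":[{"i":10,"pnm":20,"w":56},33,[89,66],[15,0,45,3]],"wi":42}
After op 13 (remove /g/2/1): {"g":[{"i":10,"pnm":20,"w":56},33,[89],[15,0,45,3]],"wi":42}
After op 14 (add /g/3 70): {"g":[{"i":10,"pnm":20,"w":56},33,[89],70,[15,0,45,3]],"wi":42}
Value at /g/3: 70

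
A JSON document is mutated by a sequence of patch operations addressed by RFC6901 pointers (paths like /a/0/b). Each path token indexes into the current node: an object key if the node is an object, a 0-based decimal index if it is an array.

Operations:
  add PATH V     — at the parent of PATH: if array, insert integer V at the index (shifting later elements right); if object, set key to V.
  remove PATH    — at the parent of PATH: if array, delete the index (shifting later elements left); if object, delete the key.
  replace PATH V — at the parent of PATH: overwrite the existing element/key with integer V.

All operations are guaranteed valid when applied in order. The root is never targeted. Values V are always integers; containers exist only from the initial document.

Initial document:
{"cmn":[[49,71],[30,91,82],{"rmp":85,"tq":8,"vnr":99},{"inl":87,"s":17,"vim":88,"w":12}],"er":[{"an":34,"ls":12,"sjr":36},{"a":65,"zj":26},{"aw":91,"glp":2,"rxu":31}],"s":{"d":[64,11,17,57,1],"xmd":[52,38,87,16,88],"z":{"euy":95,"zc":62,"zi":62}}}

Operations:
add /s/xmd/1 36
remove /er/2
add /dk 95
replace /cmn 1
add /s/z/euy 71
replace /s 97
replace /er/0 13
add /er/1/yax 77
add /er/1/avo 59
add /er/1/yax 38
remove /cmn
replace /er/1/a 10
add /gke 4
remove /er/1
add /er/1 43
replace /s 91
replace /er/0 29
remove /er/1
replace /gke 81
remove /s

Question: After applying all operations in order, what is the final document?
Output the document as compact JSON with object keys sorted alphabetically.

Answer: {"dk":95,"er":[29],"gke":81}

Derivation:
After op 1 (add /s/xmd/1 36): {"cmn":[[49,71],[30,91,82],{"rmp":85,"tq":8,"vnr":99},{"inl":87,"s":17,"vim":88,"w":12}],"er":[{"an":34,"ls":12,"sjr":36},{"a":65,"zj":26},{"aw":91,"glp":2,"rxu":31}],"s":{"d":[64,11,17,57,1],"xmd":[52,36,38,87,16,88],"z":{"euy":95,"zc":62,"zi":62}}}
After op 2 (remove /er/2): {"cmn":[[49,71],[30,91,82],{"rmp":85,"tq":8,"vnr":99},{"inl":87,"s":17,"vim":88,"w":12}],"er":[{"an":34,"ls":12,"sjr":36},{"a":65,"zj":26}],"s":{"d":[64,11,17,57,1],"xmd":[52,36,38,87,16,88],"z":{"euy":95,"zc":62,"zi":62}}}
After op 3 (add /dk 95): {"cmn":[[49,71],[30,91,82],{"rmp":85,"tq":8,"vnr":99},{"inl":87,"s":17,"vim":88,"w":12}],"dk":95,"er":[{"an":34,"ls":12,"sjr":36},{"a":65,"zj":26}],"s":{"d":[64,11,17,57,1],"xmd":[52,36,38,87,16,88],"z":{"euy":95,"zc":62,"zi":62}}}
After op 4 (replace /cmn 1): {"cmn":1,"dk":95,"er":[{"an":34,"ls":12,"sjr":36},{"a":65,"zj":26}],"s":{"d":[64,11,17,57,1],"xmd":[52,36,38,87,16,88],"z":{"euy":95,"zc":62,"zi":62}}}
After op 5 (add /s/z/euy 71): {"cmn":1,"dk":95,"er":[{"an":34,"ls":12,"sjr":36},{"a":65,"zj":26}],"s":{"d":[64,11,17,57,1],"xmd":[52,36,38,87,16,88],"z":{"euy":71,"zc":62,"zi":62}}}
After op 6 (replace /s 97): {"cmn":1,"dk":95,"er":[{"an":34,"ls":12,"sjr":36},{"a":65,"zj":26}],"s":97}
After op 7 (replace /er/0 13): {"cmn":1,"dk":95,"er":[13,{"a":65,"zj":26}],"s":97}
After op 8 (add /er/1/yax 77): {"cmn":1,"dk":95,"er":[13,{"a":65,"yax":77,"zj":26}],"s":97}
After op 9 (add /er/1/avo 59): {"cmn":1,"dk":95,"er":[13,{"a":65,"avo":59,"yax":77,"zj":26}],"s":97}
After op 10 (add /er/1/yax 38): {"cmn":1,"dk":95,"er":[13,{"a":65,"avo":59,"yax":38,"zj":26}],"s":97}
After op 11 (remove /cmn): {"dk":95,"er":[13,{"a":65,"avo":59,"yax":38,"zj":26}],"s":97}
After op 12 (replace /er/1/a 10): {"dk":95,"er":[13,{"a":10,"avo":59,"yax":38,"zj":26}],"s":97}
After op 13 (add /gke 4): {"dk":95,"er":[13,{"a":10,"avo":59,"yax":38,"zj":26}],"gke":4,"s":97}
After op 14 (remove /er/1): {"dk":95,"er":[13],"gke":4,"s":97}
After op 15 (add /er/1 43): {"dk":95,"er":[13,43],"gke":4,"s":97}
After op 16 (replace /s 91): {"dk":95,"er":[13,43],"gke":4,"s":91}
After op 17 (replace /er/0 29): {"dk":95,"er":[29,43],"gke":4,"s":91}
After op 18 (remove /er/1): {"dk":95,"er":[29],"gke":4,"s":91}
After op 19 (replace /gke 81): {"dk":95,"er":[29],"gke":81,"s":91}
After op 20 (remove /s): {"dk":95,"er":[29],"gke":81}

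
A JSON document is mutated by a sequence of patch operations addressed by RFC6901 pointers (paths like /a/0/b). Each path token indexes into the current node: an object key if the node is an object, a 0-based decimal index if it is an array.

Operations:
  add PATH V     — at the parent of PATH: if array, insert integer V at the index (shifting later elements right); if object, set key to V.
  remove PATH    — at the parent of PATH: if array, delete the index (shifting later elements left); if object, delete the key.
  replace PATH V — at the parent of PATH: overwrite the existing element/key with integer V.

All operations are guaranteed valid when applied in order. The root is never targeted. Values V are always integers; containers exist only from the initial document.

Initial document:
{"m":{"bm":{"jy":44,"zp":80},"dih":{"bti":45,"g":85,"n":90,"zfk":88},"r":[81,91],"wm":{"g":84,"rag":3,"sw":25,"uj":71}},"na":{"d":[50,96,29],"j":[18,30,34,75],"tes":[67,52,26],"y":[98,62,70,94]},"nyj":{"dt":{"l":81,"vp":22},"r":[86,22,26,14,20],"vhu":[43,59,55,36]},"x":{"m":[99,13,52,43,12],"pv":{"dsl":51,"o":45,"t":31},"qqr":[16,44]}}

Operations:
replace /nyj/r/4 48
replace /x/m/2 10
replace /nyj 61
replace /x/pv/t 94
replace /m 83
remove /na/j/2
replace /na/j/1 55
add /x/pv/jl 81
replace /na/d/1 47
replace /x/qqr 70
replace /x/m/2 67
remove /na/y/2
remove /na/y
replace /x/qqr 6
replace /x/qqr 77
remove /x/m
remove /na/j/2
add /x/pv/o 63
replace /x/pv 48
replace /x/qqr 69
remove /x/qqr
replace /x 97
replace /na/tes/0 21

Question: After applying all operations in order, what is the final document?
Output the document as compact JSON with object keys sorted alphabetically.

After op 1 (replace /nyj/r/4 48): {"m":{"bm":{"jy":44,"zp":80},"dih":{"bti":45,"g":85,"n":90,"zfk":88},"r":[81,91],"wm":{"g":84,"rag":3,"sw":25,"uj":71}},"na":{"d":[50,96,29],"j":[18,30,34,75],"tes":[67,52,26],"y":[98,62,70,94]},"nyj":{"dt":{"l":81,"vp":22},"r":[86,22,26,14,48],"vhu":[43,59,55,36]},"x":{"m":[99,13,52,43,12],"pv":{"dsl":51,"o":45,"t":31},"qqr":[16,44]}}
After op 2 (replace /x/m/2 10): {"m":{"bm":{"jy":44,"zp":80},"dih":{"bti":45,"g":85,"n":90,"zfk":88},"r":[81,91],"wm":{"g":84,"rag":3,"sw":25,"uj":71}},"na":{"d":[50,96,29],"j":[18,30,34,75],"tes":[67,52,26],"y":[98,62,70,94]},"nyj":{"dt":{"l":81,"vp":22},"r":[86,22,26,14,48],"vhu":[43,59,55,36]},"x":{"m":[99,13,10,43,12],"pv":{"dsl":51,"o":45,"t":31},"qqr":[16,44]}}
After op 3 (replace /nyj 61): {"m":{"bm":{"jy":44,"zp":80},"dih":{"bti":45,"g":85,"n":90,"zfk":88},"r":[81,91],"wm":{"g":84,"rag":3,"sw":25,"uj":71}},"na":{"d":[50,96,29],"j":[18,30,34,75],"tes":[67,52,26],"y":[98,62,70,94]},"nyj":61,"x":{"m":[99,13,10,43,12],"pv":{"dsl":51,"o":45,"t":31},"qqr":[16,44]}}
After op 4 (replace /x/pv/t 94): {"m":{"bm":{"jy":44,"zp":80},"dih":{"bti":45,"g":85,"n":90,"zfk":88},"r":[81,91],"wm":{"g":84,"rag":3,"sw":25,"uj":71}},"na":{"d":[50,96,29],"j":[18,30,34,75],"tes":[67,52,26],"y":[98,62,70,94]},"nyj":61,"x":{"m":[99,13,10,43,12],"pv":{"dsl":51,"o":45,"t":94},"qqr":[16,44]}}
After op 5 (replace /m 83): {"m":83,"na":{"d":[50,96,29],"j":[18,30,34,75],"tes":[67,52,26],"y":[98,62,70,94]},"nyj":61,"x":{"m":[99,13,10,43,12],"pv":{"dsl":51,"o":45,"t":94},"qqr":[16,44]}}
After op 6 (remove /na/j/2): {"m":83,"na":{"d":[50,96,29],"j":[18,30,75],"tes":[67,52,26],"y":[98,62,70,94]},"nyj":61,"x":{"m":[99,13,10,43,12],"pv":{"dsl":51,"o":45,"t":94},"qqr":[16,44]}}
After op 7 (replace /na/j/1 55): {"m":83,"na":{"d":[50,96,29],"j":[18,55,75],"tes":[67,52,26],"y":[98,62,70,94]},"nyj":61,"x":{"m":[99,13,10,43,12],"pv":{"dsl":51,"o":45,"t":94},"qqr":[16,44]}}
After op 8 (add /x/pv/jl 81): {"m":83,"na":{"d":[50,96,29],"j":[18,55,75],"tes":[67,52,26],"y":[98,62,70,94]},"nyj":61,"x":{"m":[99,13,10,43,12],"pv":{"dsl":51,"jl":81,"o":45,"t":94},"qqr":[16,44]}}
After op 9 (replace /na/d/1 47): {"m":83,"na":{"d":[50,47,29],"j":[18,55,75],"tes":[67,52,26],"y":[98,62,70,94]},"nyj":61,"x":{"m":[99,13,10,43,12],"pv":{"dsl":51,"jl":81,"o":45,"t":94},"qqr":[16,44]}}
After op 10 (replace /x/qqr 70): {"m":83,"na":{"d":[50,47,29],"j":[18,55,75],"tes":[67,52,26],"y":[98,62,70,94]},"nyj":61,"x":{"m":[99,13,10,43,12],"pv":{"dsl":51,"jl":81,"o":45,"t":94},"qqr":70}}
After op 11 (replace /x/m/2 67): {"m":83,"na":{"d":[50,47,29],"j":[18,55,75],"tes":[67,52,26],"y":[98,62,70,94]},"nyj":61,"x":{"m":[99,13,67,43,12],"pv":{"dsl":51,"jl":81,"o":45,"t":94},"qqr":70}}
After op 12 (remove /na/y/2): {"m":83,"na":{"d":[50,47,29],"j":[18,55,75],"tes":[67,52,26],"y":[98,62,94]},"nyj":61,"x":{"m":[99,13,67,43,12],"pv":{"dsl":51,"jl":81,"o":45,"t":94},"qqr":70}}
After op 13 (remove /na/y): {"m":83,"na":{"d":[50,47,29],"j":[18,55,75],"tes":[67,52,26]},"nyj":61,"x":{"m":[99,13,67,43,12],"pv":{"dsl":51,"jl":81,"o":45,"t":94},"qqr":70}}
After op 14 (replace /x/qqr 6): {"m":83,"na":{"d":[50,47,29],"j":[18,55,75],"tes":[67,52,26]},"nyj":61,"x":{"m":[99,13,67,43,12],"pv":{"dsl":51,"jl":81,"o":45,"t":94},"qqr":6}}
After op 15 (replace /x/qqr 77): {"m":83,"na":{"d":[50,47,29],"j":[18,55,75],"tes":[67,52,26]},"nyj":61,"x":{"m":[99,13,67,43,12],"pv":{"dsl":51,"jl":81,"o":45,"t":94},"qqr":77}}
After op 16 (remove /x/m): {"m":83,"na":{"d":[50,47,29],"j":[18,55,75],"tes":[67,52,26]},"nyj":61,"x":{"pv":{"dsl":51,"jl":81,"o":45,"t":94},"qqr":77}}
After op 17 (remove /na/j/2): {"m":83,"na":{"d":[50,47,29],"j":[18,55],"tes":[67,52,26]},"nyj":61,"x":{"pv":{"dsl":51,"jl":81,"o":45,"t":94},"qqr":77}}
After op 18 (add /x/pv/o 63): {"m":83,"na":{"d":[50,47,29],"j":[18,55],"tes":[67,52,26]},"nyj":61,"x":{"pv":{"dsl":51,"jl":81,"o":63,"t":94},"qqr":77}}
After op 19 (replace /x/pv 48): {"m":83,"na":{"d":[50,47,29],"j":[18,55],"tes":[67,52,26]},"nyj":61,"x":{"pv":48,"qqr":77}}
After op 20 (replace /x/qqr 69): {"m":83,"na":{"d":[50,47,29],"j":[18,55],"tes":[67,52,26]},"nyj":61,"x":{"pv":48,"qqr":69}}
After op 21 (remove /x/qqr): {"m":83,"na":{"d":[50,47,29],"j":[18,55],"tes":[67,52,26]},"nyj":61,"x":{"pv":48}}
After op 22 (replace /x 97): {"m":83,"na":{"d":[50,47,29],"j":[18,55],"tes":[67,52,26]},"nyj":61,"x":97}
After op 23 (replace /na/tes/0 21): {"m":83,"na":{"d":[50,47,29],"j":[18,55],"tes":[21,52,26]},"nyj":61,"x":97}

Answer: {"m":83,"na":{"d":[50,47,29],"j":[18,55],"tes":[21,52,26]},"nyj":61,"x":97}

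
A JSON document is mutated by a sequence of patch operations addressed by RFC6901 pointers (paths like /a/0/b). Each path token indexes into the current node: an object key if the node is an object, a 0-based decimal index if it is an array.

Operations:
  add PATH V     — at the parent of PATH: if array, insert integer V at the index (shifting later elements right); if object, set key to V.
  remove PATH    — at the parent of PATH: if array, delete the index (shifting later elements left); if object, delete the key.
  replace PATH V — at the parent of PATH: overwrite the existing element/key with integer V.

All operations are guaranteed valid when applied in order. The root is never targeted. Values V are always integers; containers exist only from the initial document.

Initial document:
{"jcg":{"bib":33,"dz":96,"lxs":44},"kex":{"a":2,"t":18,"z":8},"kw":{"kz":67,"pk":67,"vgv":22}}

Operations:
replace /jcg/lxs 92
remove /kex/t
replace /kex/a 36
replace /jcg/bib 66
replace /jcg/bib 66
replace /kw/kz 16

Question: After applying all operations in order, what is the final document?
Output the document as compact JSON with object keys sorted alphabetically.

Answer: {"jcg":{"bib":66,"dz":96,"lxs":92},"kex":{"a":36,"z":8},"kw":{"kz":16,"pk":67,"vgv":22}}

Derivation:
After op 1 (replace /jcg/lxs 92): {"jcg":{"bib":33,"dz":96,"lxs":92},"kex":{"a":2,"t":18,"z":8},"kw":{"kz":67,"pk":67,"vgv":22}}
After op 2 (remove /kex/t): {"jcg":{"bib":33,"dz":96,"lxs":92},"kex":{"a":2,"z":8},"kw":{"kz":67,"pk":67,"vgv":22}}
After op 3 (replace /kex/a 36): {"jcg":{"bib":33,"dz":96,"lxs":92},"kex":{"a":36,"z":8},"kw":{"kz":67,"pk":67,"vgv":22}}
After op 4 (replace /jcg/bib 66): {"jcg":{"bib":66,"dz":96,"lxs":92},"kex":{"a":36,"z":8},"kw":{"kz":67,"pk":67,"vgv":22}}
After op 5 (replace /jcg/bib 66): {"jcg":{"bib":66,"dz":96,"lxs":92},"kex":{"a":36,"z":8},"kw":{"kz":67,"pk":67,"vgv":22}}
After op 6 (replace /kw/kz 16): {"jcg":{"bib":66,"dz":96,"lxs":92},"kex":{"a":36,"z":8},"kw":{"kz":16,"pk":67,"vgv":22}}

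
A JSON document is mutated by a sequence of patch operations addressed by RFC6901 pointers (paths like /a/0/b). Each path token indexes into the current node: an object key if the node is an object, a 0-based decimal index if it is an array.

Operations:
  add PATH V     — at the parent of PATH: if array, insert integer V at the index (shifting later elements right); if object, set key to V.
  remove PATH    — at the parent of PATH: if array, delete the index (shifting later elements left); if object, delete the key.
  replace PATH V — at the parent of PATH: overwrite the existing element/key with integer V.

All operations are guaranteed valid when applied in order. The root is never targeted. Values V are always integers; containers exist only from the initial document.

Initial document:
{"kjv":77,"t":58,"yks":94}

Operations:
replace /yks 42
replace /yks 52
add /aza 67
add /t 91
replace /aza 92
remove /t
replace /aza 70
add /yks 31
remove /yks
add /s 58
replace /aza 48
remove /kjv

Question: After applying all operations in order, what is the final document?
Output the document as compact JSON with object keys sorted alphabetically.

Answer: {"aza":48,"s":58}

Derivation:
After op 1 (replace /yks 42): {"kjv":77,"t":58,"yks":42}
After op 2 (replace /yks 52): {"kjv":77,"t":58,"yks":52}
After op 3 (add /aza 67): {"aza":67,"kjv":77,"t":58,"yks":52}
After op 4 (add /t 91): {"aza":67,"kjv":77,"t":91,"yks":52}
After op 5 (replace /aza 92): {"aza":92,"kjv":77,"t":91,"yks":52}
After op 6 (remove /t): {"aza":92,"kjv":77,"yks":52}
After op 7 (replace /aza 70): {"aza":70,"kjv":77,"yks":52}
After op 8 (add /yks 31): {"aza":70,"kjv":77,"yks":31}
After op 9 (remove /yks): {"aza":70,"kjv":77}
After op 10 (add /s 58): {"aza":70,"kjv":77,"s":58}
After op 11 (replace /aza 48): {"aza":48,"kjv":77,"s":58}
After op 12 (remove /kjv): {"aza":48,"s":58}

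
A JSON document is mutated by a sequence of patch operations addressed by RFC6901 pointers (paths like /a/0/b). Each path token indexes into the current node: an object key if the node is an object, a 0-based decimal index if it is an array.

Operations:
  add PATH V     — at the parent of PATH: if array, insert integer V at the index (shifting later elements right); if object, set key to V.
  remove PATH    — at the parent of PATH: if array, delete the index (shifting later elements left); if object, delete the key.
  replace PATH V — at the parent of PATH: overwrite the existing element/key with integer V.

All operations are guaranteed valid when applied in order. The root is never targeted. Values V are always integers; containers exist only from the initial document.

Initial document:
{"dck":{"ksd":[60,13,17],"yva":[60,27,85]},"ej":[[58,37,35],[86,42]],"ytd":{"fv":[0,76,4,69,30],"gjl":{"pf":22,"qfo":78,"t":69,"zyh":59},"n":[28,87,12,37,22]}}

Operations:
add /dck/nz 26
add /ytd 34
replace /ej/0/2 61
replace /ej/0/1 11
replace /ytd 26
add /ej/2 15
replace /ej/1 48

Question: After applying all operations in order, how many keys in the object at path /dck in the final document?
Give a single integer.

Answer: 3

Derivation:
After op 1 (add /dck/nz 26): {"dck":{"ksd":[60,13,17],"nz":26,"yva":[60,27,85]},"ej":[[58,37,35],[86,42]],"ytd":{"fv":[0,76,4,69,30],"gjl":{"pf":22,"qfo":78,"t":69,"zyh":59},"n":[28,87,12,37,22]}}
After op 2 (add /ytd 34): {"dck":{"ksd":[60,13,17],"nz":26,"yva":[60,27,85]},"ej":[[58,37,35],[86,42]],"ytd":34}
After op 3 (replace /ej/0/2 61): {"dck":{"ksd":[60,13,17],"nz":26,"yva":[60,27,85]},"ej":[[58,37,61],[86,42]],"ytd":34}
After op 4 (replace /ej/0/1 11): {"dck":{"ksd":[60,13,17],"nz":26,"yva":[60,27,85]},"ej":[[58,11,61],[86,42]],"ytd":34}
After op 5 (replace /ytd 26): {"dck":{"ksd":[60,13,17],"nz":26,"yva":[60,27,85]},"ej":[[58,11,61],[86,42]],"ytd":26}
After op 6 (add /ej/2 15): {"dck":{"ksd":[60,13,17],"nz":26,"yva":[60,27,85]},"ej":[[58,11,61],[86,42],15],"ytd":26}
After op 7 (replace /ej/1 48): {"dck":{"ksd":[60,13,17],"nz":26,"yva":[60,27,85]},"ej":[[58,11,61],48,15],"ytd":26}
Size at path /dck: 3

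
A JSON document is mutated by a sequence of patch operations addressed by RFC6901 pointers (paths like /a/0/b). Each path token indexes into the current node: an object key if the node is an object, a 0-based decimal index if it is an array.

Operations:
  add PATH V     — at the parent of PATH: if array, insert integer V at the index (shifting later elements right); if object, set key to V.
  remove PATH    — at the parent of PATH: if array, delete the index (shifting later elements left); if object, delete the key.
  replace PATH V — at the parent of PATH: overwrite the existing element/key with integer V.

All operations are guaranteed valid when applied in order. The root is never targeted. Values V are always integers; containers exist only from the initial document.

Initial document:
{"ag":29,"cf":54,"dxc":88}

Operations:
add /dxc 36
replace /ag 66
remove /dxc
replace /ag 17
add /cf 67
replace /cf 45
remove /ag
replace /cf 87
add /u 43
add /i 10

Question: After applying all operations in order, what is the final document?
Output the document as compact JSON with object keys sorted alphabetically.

Answer: {"cf":87,"i":10,"u":43}

Derivation:
After op 1 (add /dxc 36): {"ag":29,"cf":54,"dxc":36}
After op 2 (replace /ag 66): {"ag":66,"cf":54,"dxc":36}
After op 3 (remove /dxc): {"ag":66,"cf":54}
After op 4 (replace /ag 17): {"ag":17,"cf":54}
After op 5 (add /cf 67): {"ag":17,"cf":67}
After op 6 (replace /cf 45): {"ag":17,"cf":45}
After op 7 (remove /ag): {"cf":45}
After op 8 (replace /cf 87): {"cf":87}
After op 9 (add /u 43): {"cf":87,"u":43}
After op 10 (add /i 10): {"cf":87,"i":10,"u":43}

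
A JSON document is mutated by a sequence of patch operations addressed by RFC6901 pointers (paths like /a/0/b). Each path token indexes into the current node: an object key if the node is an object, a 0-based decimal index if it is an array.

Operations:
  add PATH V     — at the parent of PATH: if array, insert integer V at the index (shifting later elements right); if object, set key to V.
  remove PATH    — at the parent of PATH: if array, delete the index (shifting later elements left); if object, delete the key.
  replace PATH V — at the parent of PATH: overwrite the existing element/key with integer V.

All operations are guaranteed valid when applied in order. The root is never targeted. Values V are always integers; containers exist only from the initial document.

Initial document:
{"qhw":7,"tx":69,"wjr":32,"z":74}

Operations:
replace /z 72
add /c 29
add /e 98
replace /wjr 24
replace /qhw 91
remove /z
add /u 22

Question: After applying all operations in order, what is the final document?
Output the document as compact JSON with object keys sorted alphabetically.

After op 1 (replace /z 72): {"qhw":7,"tx":69,"wjr":32,"z":72}
After op 2 (add /c 29): {"c":29,"qhw":7,"tx":69,"wjr":32,"z":72}
After op 3 (add /e 98): {"c":29,"e":98,"qhw":7,"tx":69,"wjr":32,"z":72}
After op 4 (replace /wjr 24): {"c":29,"e":98,"qhw":7,"tx":69,"wjr":24,"z":72}
After op 5 (replace /qhw 91): {"c":29,"e":98,"qhw":91,"tx":69,"wjr":24,"z":72}
After op 6 (remove /z): {"c":29,"e":98,"qhw":91,"tx":69,"wjr":24}
After op 7 (add /u 22): {"c":29,"e":98,"qhw":91,"tx":69,"u":22,"wjr":24}

Answer: {"c":29,"e":98,"qhw":91,"tx":69,"u":22,"wjr":24}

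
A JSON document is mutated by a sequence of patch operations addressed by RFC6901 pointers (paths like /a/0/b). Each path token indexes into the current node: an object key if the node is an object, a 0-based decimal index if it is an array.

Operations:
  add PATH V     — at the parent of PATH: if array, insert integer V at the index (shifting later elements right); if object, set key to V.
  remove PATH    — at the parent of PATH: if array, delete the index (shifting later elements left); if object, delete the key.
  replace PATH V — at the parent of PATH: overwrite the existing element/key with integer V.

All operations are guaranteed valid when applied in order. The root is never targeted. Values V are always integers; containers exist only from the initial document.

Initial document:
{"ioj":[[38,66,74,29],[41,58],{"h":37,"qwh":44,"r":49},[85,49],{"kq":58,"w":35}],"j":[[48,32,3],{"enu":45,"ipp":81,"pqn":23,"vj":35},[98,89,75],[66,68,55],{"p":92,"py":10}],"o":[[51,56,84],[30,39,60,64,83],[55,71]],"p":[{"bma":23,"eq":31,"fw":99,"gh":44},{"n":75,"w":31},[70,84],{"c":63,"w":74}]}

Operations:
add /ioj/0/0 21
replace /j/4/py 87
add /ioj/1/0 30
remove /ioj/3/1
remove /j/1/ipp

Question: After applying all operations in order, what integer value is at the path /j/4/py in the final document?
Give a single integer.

After op 1 (add /ioj/0/0 21): {"ioj":[[21,38,66,74,29],[41,58],{"h":37,"qwh":44,"r":49},[85,49],{"kq":58,"w":35}],"j":[[48,32,3],{"enu":45,"ipp":81,"pqn":23,"vj":35},[98,89,75],[66,68,55],{"p":92,"py":10}],"o":[[51,56,84],[30,39,60,64,83],[55,71]],"p":[{"bma":23,"eq":31,"fw":99,"gh":44},{"n":75,"w":31},[70,84],{"c":63,"w":74}]}
After op 2 (replace /j/4/py 87): {"ioj":[[21,38,66,74,29],[41,58],{"h":37,"qwh":44,"r":49},[85,49],{"kq":58,"w":35}],"j":[[48,32,3],{"enu":45,"ipp":81,"pqn":23,"vj":35},[98,89,75],[66,68,55],{"p":92,"py":87}],"o":[[51,56,84],[30,39,60,64,83],[55,71]],"p":[{"bma":23,"eq":31,"fw":99,"gh":44},{"n":75,"w":31},[70,84],{"c":63,"w":74}]}
After op 3 (add /ioj/1/0 30): {"ioj":[[21,38,66,74,29],[30,41,58],{"h":37,"qwh":44,"r":49},[85,49],{"kq":58,"w":35}],"j":[[48,32,3],{"enu":45,"ipp":81,"pqn":23,"vj":35},[98,89,75],[66,68,55],{"p":92,"py":87}],"o":[[51,56,84],[30,39,60,64,83],[55,71]],"p":[{"bma":23,"eq":31,"fw":99,"gh":44},{"n":75,"w":31},[70,84],{"c":63,"w":74}]}
After op 4 (remove /ioj/3/1): {"ioj":[[21,38,66,74,29],[30,41,58],{"h":37,"qwh":44,"r":49},[85],{"kq":58,"w":35}],"j":[[48,32,3],{"enu":45,"ipp":81,"pqn":23,"vj":35},[98,89,75],[66,68,55],{"p":92,"py":87}],"o":[[51,56,84],[30,39,60,64,83],[55,71]],"p":[{"bma":23,"eq":31,"fw":99,"gh":44},{"n":75,"w":31},[70,84],{"c":63,"w":74}]}
After op 5 (remove /j/1/ipp): {"ioj":[[21,38,66,74,29],[30,41,58],{"h":37,"qwh":44,"r":49},[85],{"kq":58,"w":35}],"j":[[48,32,3],{"enu":45,"pqn":23,"vj":35},[98,89,75],[66,68,55],{"p":92,"py":87}],"o":[[51,56,84],[30,39,60,64,83],[55,71]],"p":[{"bma":23,"eq":31,"fw":99,"gh":44},{"n":75,"w":31},[70,84],{"c":63,"w":74}]}
Value at /j/4/py: 87

Answer: 87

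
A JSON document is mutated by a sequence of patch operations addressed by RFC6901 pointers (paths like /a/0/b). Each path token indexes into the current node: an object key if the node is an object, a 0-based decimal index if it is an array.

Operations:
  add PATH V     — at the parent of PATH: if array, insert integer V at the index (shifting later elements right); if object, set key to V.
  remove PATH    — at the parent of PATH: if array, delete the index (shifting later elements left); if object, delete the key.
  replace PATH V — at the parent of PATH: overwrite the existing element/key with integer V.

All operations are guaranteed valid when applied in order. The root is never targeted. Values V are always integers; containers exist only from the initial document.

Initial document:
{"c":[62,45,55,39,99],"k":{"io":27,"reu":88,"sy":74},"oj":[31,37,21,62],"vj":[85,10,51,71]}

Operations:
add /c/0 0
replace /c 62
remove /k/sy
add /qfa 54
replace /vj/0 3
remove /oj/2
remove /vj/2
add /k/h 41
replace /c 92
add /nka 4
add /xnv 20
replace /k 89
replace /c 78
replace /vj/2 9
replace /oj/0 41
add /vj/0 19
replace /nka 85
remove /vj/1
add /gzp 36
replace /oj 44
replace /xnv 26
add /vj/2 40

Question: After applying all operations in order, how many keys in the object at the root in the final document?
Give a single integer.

After op 1 (add /c/0 0): {"c":[0,62,45,55,39,99],"k":{"io":27,"reu":88,"sy":74},"oj":[31,37,21,62],"vj":[85,10,51,71]}
After op 2 (replace /c 62): {"c":62,"k":{"io":27,"reu":88,"sy":74},"oj":[31,37,21,62],"vj":[85,10,51,71]}
After op 3 (remove /k/sy): {"c":62,"k":{"io":27,"reu":88},"oj":[31,37,21,62],"vj":[85,10,51,71]}
After op 4 (add /qfa 54): {"c":62,"k":{"io":27,"reu":88},"oj":[31,37,21,62],"qfa":54,"vj":[85,10,51,71]}
After op 5 (replace /vj/0 3): {"c":62,"k":{"io":27,"reu":88},"oj":[31,37,21,62],"qfa":54,"vj":[3,10,51,71]}
After op 6 (remove /oj/2): {"c":62,"k":{"io":27,"reu":88},"oj":[31,37,62],"qfa":54,"vj":[3,10,51,71]}
After op 7 (remove /vj/2): {"c":62,"k":{"io":27,"reu":88},"oj":[31,37,62],"qfa":54,"vj":[3,10,71]}
After op 8 (add /k/h 41): {"c":62,"k":{"h":41,"io":27,"reu":88},"oj":[31,37,62],"qfa":54,"vj":[3,10,71]}
After op 9 (replace /c 92): {"c":92,"k":{"h":41,"io":27,"reu":88},"oj":[31,37,62],"qfa":54,"vj":[3,10,71]}
After op 10 (add /nka 4): {"c":92,"k":{"h":41,"io":27,"reu":88},"nka":4,"oj":[31,37,62],"qfa":54,"vj":[3,10,71]}
After op 11 (add /xnv 20): {"c":92,"k":{"h":41,"io":27,"reu":88},"nka":4,"oj":[31,37,62],"qfa":54,"vj":[3,10,71],"xnv":20}
After op 12 (replace /k 89): {"c":92,"k":89,"nka":4,"oj":[31,37,62],"qfa":54,"vj":[3,10,71],"xnv":20}
After op 13 (replace /c 78): {"c":78,"k":89,"nka":4,"oj":[31,37,62],"qfa":54,"vj":[3,10,71],"xnv":20}
After op 14 (replace /vj/2 9): {"c":78,"k":89,"nka":4,"oj":[31,37,62],"qfa":54,"vj":[3,10,9],"xnv":20}
After op 15 (replace /oj/0 41): {"c":78,"k":89,"nka":4,"oj":[41,37,62],"qfa":54,"vj":[3,10,9],"xnv":20}
After op 16 (add /vj/0 19): {"c":78,"k":89,"nka":4,"oj":[41,37,62],"qfa":54,"vj":[19,3,10,9],"xnv":20}
After op 17 (replace /nka 85): {"c":78,"k":89,"nka":85,"oj":[41,37,62],"qfa":54,"vj":[19,3,10,9],"xnv":20}
After op 18 (remove /vj/1): {"c":78,"k":89,"nka":85,"oj":[41,37,62],"qfa":54,"vj":[19,10,9],"xnv":20}
After op 19 (add /gzp 36): {"c":78,"gzp":36,"k":89,"nka":85,"oj":[41,37,62],"qfa":54,"vj":[19,10,9],"xnv":20}
After op 20 (replace /oj 44): {"c":78,"gzp":36,"k":89,"nka":85,"oj":44,"qfa":54,"vj":[19,10,9],"xnv":20}
After op 21 (replace /xnv 26): {"c":78,"gzp":36,"k":89,"nka":85,"oj":44,"qfa":54,"vj":[19,10,9],"xnv":26}
After op 22 (add /vj/2 40): {"c":78,"gzp":36,"k":89,"nka":85,"oj":44,"qfa":54,"vj":[19,10,40,9],"xnv":26}
Size at the root: 8

Answer: 8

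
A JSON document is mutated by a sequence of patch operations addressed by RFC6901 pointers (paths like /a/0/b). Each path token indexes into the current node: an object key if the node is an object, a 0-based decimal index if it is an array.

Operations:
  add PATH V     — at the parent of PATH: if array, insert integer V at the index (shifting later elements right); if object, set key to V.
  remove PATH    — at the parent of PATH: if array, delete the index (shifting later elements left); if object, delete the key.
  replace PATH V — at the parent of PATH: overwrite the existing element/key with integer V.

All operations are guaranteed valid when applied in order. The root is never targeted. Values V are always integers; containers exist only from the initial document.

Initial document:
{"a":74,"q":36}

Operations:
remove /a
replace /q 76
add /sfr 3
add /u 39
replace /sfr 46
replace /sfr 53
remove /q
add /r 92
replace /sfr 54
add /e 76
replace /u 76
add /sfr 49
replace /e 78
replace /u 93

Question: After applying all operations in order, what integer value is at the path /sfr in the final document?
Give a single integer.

After op 1 (remove /a): {"q":36}
After op 2 (replace /q 76): {"q":76}
After op 3 (add /sfr 3): {"q":76,"sfr":3}
After op 4 (add /u 39): {"q":76,"sfr":3,"u":39}
After op 5 (replace /sfr 46): {"q":76,"sfr":46,"u":39}
After op 6 (replace /sfr 53): {"q":76,"sfr":53,"u":39}
After op 7 (remove /q): {"sfr":53,"u":39}
After op 8 (add /r 92): {"r":92,"sfr":53,"u":39}
After op 9 (replace /sfr 54): {"r":92,"sfr":54,"u":39}
After op 10 (add /e 76): {"e":76,"r":92,"sfr":54,"u":39}
After op 11 (replace /u 76): {"e":76,"r":92,"sfr":54,"u":76}
After op 12 (add /sfr 49): {"e":76,"r":92,"sfr":49,"u":76}
After op 13 (replace /e 78): {"e":78,"r":92,"sfr":49,"u":76}
After op 14 (replace /u 93): {"e":78,"r":92,"sfr":49,"u":93}
Value at /sfr: 49

Answer: 49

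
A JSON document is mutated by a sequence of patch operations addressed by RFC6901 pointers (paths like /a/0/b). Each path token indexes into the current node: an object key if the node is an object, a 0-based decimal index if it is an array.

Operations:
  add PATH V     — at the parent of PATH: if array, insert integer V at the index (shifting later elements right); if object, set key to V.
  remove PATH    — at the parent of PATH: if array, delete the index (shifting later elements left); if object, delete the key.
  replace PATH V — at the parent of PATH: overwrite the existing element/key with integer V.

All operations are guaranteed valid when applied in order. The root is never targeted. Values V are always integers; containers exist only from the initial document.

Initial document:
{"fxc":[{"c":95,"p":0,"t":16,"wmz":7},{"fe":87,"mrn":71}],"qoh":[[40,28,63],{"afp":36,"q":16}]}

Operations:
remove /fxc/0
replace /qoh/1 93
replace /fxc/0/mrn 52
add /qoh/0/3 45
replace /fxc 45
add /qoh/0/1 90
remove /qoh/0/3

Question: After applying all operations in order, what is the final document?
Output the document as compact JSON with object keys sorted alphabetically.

After op 1 (remove /fxc/0): {"fxc":[{"fe":87,"mrn":71}],"qoh":[[40,28,63],{"afp":36,"q":16}]}
After op 2 (replace /qoh/1 93): {"fxc":[{"fe":87,"mrn":71}],"qoh":[[40,28,63],93]}
After op 3 (replace /fxc/0/mrn 52): {"fxc":[{"fe":87,"mrn":52}],"qoh":[[40,28,63],93]}
After op 4 (add /qoh/0/3 45): {"fxc":[{"fe":87,"mrn":52}],"qoh":[[40,28,63,45],93]}
After op 5 (replace /fxc 45): {"fxc":45,"qoh":[[40,28,63,45],93]}
After op 6 (add /qoh/0/1 90): {"fxc":45,"qoh":[[40,90,28,63,45],93]}
After op 7 (remove /qoh/0/3): {"fxc":45,"qoh":[[40,90,28,45],93]}

Answer: {"fxc":45,"qoh":[[40,90,28,45],93]}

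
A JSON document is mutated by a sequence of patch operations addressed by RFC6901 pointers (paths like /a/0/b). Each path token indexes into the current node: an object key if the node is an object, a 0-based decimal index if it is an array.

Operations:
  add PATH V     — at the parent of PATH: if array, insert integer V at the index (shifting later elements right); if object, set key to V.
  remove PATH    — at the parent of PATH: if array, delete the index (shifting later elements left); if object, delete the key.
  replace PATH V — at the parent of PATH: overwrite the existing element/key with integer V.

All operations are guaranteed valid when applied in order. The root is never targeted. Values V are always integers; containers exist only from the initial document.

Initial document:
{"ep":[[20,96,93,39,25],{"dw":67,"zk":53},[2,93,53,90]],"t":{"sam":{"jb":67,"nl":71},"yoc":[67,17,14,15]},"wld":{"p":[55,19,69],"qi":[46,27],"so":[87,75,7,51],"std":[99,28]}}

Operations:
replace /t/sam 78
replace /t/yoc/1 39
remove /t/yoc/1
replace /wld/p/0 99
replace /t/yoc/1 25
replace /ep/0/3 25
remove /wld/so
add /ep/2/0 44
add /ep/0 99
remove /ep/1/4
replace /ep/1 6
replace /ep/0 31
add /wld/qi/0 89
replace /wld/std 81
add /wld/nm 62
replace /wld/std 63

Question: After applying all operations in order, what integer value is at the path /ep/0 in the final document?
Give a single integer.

After op 1 (replace /t/sam 78): {"ep":[[20,96,93,39,25],{"dw":67,"zk":53},[2,93,53,90]],"t":{"sam":78,"yoc":[67,17,14,15]},"wld":{"p":[55,19,69],"qi":[46,27],"so":[87,75,7,51],"std":[99,28]}}
After op 2 (replace /t/yoc/1 39): {"ep":[[20,96,93,39,25],{"dw":67,"zk":53},[2,93,53,90]],"t":{"sam":78,"yoc":[67,39,14,15]},"wld":{"p":[55,19,69],"qi":[46,27],"so":[87,75,7,51],"std":[99,28]}}
After op 3 (remove /t/yoc/1): {"ep":[[20,96,93,39,25],{"dw":67,"zk":53},[2,93,53,90]],"t":{"sam":78,"yoc":[67,14,15]},"wld":{"p":[55,19,69],"qi":[46,27],"so":[87,75,7,51],"std":[99,28]}}
After op 4 (replace /wld/p/0 99): {"ep":[[20,96,93,39,25],{"dw":67,"zk":53},[2,93,53,90]],"t":{"sam":78,"yoc":[67,14,15]},"wld":{"p":[99,19,69],"qi":[46,27],"so":[87,75,7,51],"std":[99,28]}}
After op 5 (replace /t/yoc/1 25): {"ep":[[20,96,93,39,25],{"dw":67,"zk":53},[2,93,53,90]],"t":{"sam":78,"yoc":[67,25,15]},"wld":{"p":[99,19,69],"qi":[46,27],"so":[87,75,7,51],"std":[99,28]}}
After op 6 (replace /ep/0/3 25): {"ep":[[20,96,93,25,25],{"dw":67,"zk":53},[2,93,53,90]],"t":{"sam":78,"yoc":[67,25,15]},"wld":{"p":[99,19,69],"qi":[46,27],"so":[87,75,7,51],"std":[99,28]}}
After op 7 (remove /wld/so): {"ep":[[20,96,93,25,25],{"dw":67,"zk":53},[2,93,53,90]],"t":{"sam":78,"yoc":[67,25,15]},"wld":{"p":[99,19,69],"qi":[46,27],"std":[99,28]}}
After op 8 (add /ep/2/0 44): {"ep":[[20,96,93,25,25],{"dw":67,"zk":53},[44,2,93,53,90]],"t":{"sam":78,"yoc":[67,25,15]},"wld":{"p":[99,19,69],"qi":[46,27],"std":[99,28]}}
After op 9 (add /ep/0 99): {"ep":[99,[20,96,93,25,25],{"dw":67,"zk":53},[44,2,93,53,90]],"t":{"sam":78,"yoc":[67,25,15]},"wld":{"p":[99,19,69],"qi":[46,27],"std":[99,28]}}
After op 10 (remove /ep/1/4): {"ep":[99,[20,96,93,25],{"dw":67,"zk":53},[44,2,93,53,90]],"t":{"sam":78,"yoc":[67,25,15]},"wld":{"p":[99,19,69],"qi":[46,27],"std":[99,28]}}
After op 11 (replace /ep/1 6): {"ep":[99,6,{"dw":67,"zk":53},[44,2,93,53,90]],"t":{"sam":78,"yoc":[67,25,15]},"wld":{"p":[99,19,69],"qi":[46,27],"std":[99,28]}}
After op 12 (replace /ep/0 31): {"ep":[31,6,{"dw":67,"zk":53},[44,2,93,53,90]],"t":{"sam":78,"yoc":[67,25,15]},"wld":{"p":[99,19,69],"qi":[46,27],"std":[99,28]}}
After op 13 (add /wld/qi/0 89): {"ep":[31,6,{"dw":67,"zk":53},[44,2,93,53,90]],"t":{"sam":78,"yoc":[67,25,15]},"wld":{"p":[99,19,69],"qi":[89,46,27],"std":[99,28]}}
After op 14 (replace /wld/std 81): {"ep":[31,6,{"dw":67,"zk":53},[44,2,93,53,90]],"t":{"sam":78,"yoc":[67,25,15]},"wld":{"p":[99,19,69],"qi":[89,46,27],"std":81}}
After op 15 (add /wld/nm 62): {"ep":[31,6,{"dw":67,"zk":53},[44,2,93,53,90]],"t":{"sam":78,"yoc":[67,25,15]},"wld":{"nm":62,"p":[99,19,69],"qi":[89,46,27],"std":81}}
After op 16 (replace /wld/std 63): {"ep":[31,6,{"dw":67,"zk":53},[44,2,93,53,90]],"t":{"sam":78,"yoc":[67,25,15]},"wld":{"nm":62,"p":[99,19,69],"qi":[89,46,27],"std":63}}
Value at /ep/0: 31

Answer: 31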